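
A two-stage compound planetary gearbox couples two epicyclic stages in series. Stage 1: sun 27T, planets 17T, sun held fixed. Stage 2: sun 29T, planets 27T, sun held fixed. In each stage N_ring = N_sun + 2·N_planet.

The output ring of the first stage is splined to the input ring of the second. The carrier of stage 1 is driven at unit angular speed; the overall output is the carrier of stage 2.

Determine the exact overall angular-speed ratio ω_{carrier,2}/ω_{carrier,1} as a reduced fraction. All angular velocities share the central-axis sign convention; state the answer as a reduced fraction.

Stage 1: N_ring = 27 + 2·17 = 61
Stage 1: 27(ω_s−ω_c) = −61(ω_r−ω_c),  ω_s=0, ω_c=1
Stage 1: ω_r = 1 − (27/61)(0−1) = 88/61
  ⇒ ω_r¹/ω_c¹ = 88/61
Stage 2: N_ring = 29 + 2·27 = 83
Stage 2: 29(ω_s−ω_c) = −83(ω_r−ω_c),  ω_s=0, ω_r=1
Stage 2: 29(0−ω_c) = −83(1−ω_c)  ⇒  112ω_c = 83  ⇒  ω_c = 83/112
  ⇒ ω_c²/ω_r² = 83/112
Coupling ω_r² = ω_r¹ ⇒ overall = 88/61 × 83/112 = 913/854

913/854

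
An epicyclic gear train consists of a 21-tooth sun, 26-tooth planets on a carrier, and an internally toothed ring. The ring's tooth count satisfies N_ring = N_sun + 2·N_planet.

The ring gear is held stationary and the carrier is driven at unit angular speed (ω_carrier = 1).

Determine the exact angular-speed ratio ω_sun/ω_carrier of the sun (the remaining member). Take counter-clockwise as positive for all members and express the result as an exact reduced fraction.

N_ring = 21 + 2·26 = 73
21(ω_s−ω_c) = −73(ω_r−ω_c),  ω_r=0, ω_c=1
ω_s = 1 − (73/21)(0−1) = 94/21
ω_s/ω_c = 94/21

94/21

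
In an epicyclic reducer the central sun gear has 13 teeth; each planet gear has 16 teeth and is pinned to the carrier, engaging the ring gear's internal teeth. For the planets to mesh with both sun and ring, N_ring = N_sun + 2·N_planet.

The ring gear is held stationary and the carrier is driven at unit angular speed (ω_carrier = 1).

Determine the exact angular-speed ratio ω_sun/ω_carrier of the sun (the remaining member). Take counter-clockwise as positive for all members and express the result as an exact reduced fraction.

N_ring = 13 + 2·16 = 45
13(ω_s−ω_c) = −45(ω_r−ω_c),  ω_r=0, ω_c=1
ω_s = 1 − (45/13)(0−1) = 58/13
ω_s/ω_c = 58/13

58/13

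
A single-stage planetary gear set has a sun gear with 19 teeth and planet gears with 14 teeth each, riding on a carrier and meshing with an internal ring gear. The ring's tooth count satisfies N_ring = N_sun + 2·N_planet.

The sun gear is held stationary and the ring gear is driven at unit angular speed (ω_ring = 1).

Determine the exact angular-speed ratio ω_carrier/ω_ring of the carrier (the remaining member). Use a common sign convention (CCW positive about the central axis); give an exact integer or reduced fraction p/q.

47/66

N_ring = 19 + 2·14 = 47
19(ω_s−ω_c) = −47(ω_r−ω_c),  ω_s=0, ω_r=1
19(0−ω_c) = −47(1−ω_c)  ⇒  66ω_c = 47  ⇒  ω_c = 47/66
ω_c/ω_r = 47/66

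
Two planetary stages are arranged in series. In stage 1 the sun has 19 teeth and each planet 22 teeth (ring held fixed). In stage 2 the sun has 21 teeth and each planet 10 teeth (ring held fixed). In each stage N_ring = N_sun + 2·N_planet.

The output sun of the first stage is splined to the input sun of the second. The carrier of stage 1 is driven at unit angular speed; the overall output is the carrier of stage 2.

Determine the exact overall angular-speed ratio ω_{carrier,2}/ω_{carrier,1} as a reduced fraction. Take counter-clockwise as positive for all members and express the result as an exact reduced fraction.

861/589

Stage 1: N_ring = 19 + 2·22 = 63
Stage 1: 19(ω_s−ω_c) = −63(ω_r−ω_c),  ω_r=0, ω_c=1
Stage 1: ω_s = 1 − (63/19)(0−1) = 82/19
  ⇒ ω_s¹/ω_c¹ = 82/19
Stage 2: N_ring = 21 + 2·10 = 41
Stage 2: 21(ω_s−ω_c) = −41(ω_r−ω_c),  ω_r=0, ω_s=1
Stage 2: 21(1−ω_c) = −41(0−ω_c)  ⇒  62ω_c = 21  ⇒  ω_c = 21/62
  ⇒ ω_c²/ω_s² = 21/62
Coupling ω_s² = ω_s¹ ⇒ overall = 82/19 × 21/62 = 861/589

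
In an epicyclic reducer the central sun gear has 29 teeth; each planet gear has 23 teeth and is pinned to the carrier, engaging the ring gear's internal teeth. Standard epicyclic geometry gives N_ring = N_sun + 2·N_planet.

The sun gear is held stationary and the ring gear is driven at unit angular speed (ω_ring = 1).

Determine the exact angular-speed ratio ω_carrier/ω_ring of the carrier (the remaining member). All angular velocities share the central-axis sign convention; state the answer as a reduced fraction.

75/104

N_ring = 29 + 2·23 = 75
29(ω_s−ω_c) = −75(ω_r−ω_c),  ω_s=0, ω_r=1
29(0−ω_c) = −75(1−ω_c)  ⇒  104ω_c = 75  ⇒  ω_c = 75/104
ω_c/ω_r = 75/104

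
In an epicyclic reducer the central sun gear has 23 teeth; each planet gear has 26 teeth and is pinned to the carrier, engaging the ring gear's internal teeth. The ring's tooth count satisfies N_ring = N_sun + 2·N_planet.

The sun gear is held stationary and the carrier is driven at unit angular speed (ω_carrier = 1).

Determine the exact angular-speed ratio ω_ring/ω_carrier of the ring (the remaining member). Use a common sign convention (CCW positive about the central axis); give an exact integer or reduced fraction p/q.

98/75

N_ring = 23 + 2·26 = 75
23(ω_s−ω_c) = −75(ω_r−ω_c),  ω_s=0, ω_c=1
ω_r = 1 − (23/75)(0−1) = 98/75
ω_r/ω_c = 98/75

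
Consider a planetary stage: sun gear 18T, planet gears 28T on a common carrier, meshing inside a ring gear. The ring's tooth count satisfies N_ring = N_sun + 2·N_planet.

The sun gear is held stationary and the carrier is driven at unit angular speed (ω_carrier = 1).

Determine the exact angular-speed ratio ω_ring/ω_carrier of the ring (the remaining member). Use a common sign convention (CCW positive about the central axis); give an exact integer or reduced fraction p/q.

N_ring = 18 + 2·28 = 74
18(ω_s−ω_c) = −74(ω_r−ω_c),  ω_s=0, ω_c=1
ω_r = 1 − (18/74)(0−1) = 46/37
ω_r/ω_c = 46/37

46/37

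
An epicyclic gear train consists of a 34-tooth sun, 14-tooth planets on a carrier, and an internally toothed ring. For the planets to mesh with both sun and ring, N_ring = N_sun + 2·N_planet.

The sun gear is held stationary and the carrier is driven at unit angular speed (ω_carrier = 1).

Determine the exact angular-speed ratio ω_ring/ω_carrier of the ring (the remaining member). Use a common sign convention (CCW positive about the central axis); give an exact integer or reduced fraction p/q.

N_ring = 34 + 2·14 = 62
34(ω_s−ω_c) = −62(ω_r−ω_c),  ω_s=0, ω_c=1
ω_r = 1 − (34/62)(0−1) = 48/31
ω_r/ω_c = 48/31

48/31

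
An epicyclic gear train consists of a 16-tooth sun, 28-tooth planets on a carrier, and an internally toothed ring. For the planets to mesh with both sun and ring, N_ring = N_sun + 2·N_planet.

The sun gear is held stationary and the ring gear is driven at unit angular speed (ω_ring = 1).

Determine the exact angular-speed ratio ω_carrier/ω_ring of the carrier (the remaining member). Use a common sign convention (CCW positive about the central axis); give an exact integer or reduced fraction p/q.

N_ring = 16 + 2·28 = 72
16(ω_s−ω_c) = −72(ω_r−ω_c),  ω_s=0, ω_r=1
16(0−ω_c) = −72(1−ω_c)  ⇒  88ω_c = 72  ⇒  ω_c = 9/11
ω_c/ω_r = 9/11

9/11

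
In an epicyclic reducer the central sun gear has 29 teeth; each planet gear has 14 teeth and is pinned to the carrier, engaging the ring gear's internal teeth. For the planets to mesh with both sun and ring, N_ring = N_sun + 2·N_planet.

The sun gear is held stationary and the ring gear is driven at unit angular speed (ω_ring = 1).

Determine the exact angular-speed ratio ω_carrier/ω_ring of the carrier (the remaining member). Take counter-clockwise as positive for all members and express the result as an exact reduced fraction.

57/86

N_ring = 29 + 2·14 = 57
29(ω_s−ω_c) = −57(ω_r−ω_c),  ω_s=0, ω_r=1
29(0−ω_c) = −57(1−ω_c)  ⇒  86ω_c = 57  ⇒  ω_c = 57/86
ω_c/ω_r = 57/86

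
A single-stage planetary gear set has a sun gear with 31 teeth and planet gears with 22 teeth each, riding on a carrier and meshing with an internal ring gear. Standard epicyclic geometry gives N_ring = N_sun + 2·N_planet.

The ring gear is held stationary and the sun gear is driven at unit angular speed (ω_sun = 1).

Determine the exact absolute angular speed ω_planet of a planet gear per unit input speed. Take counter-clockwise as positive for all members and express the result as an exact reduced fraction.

-31/44

N_ring = 31 + 2·22 = 75
31(ω_s−ω_c) = −75(ω_r−ω_c),  ω_r=0, ω_s=1
31(1−ω_c) = −75(0−ω_c)  ⇒  106ω_c = 31  ⇒  ω_c = 31/106
sun–planet: 31·(1−31/106) = −22·(ω_p−ω_c)  ⇒  ω_p−ω_c = −(31/22)·(75/106) = -2325/2332
ω_p = 31/106 − 2325/2332 = -31/44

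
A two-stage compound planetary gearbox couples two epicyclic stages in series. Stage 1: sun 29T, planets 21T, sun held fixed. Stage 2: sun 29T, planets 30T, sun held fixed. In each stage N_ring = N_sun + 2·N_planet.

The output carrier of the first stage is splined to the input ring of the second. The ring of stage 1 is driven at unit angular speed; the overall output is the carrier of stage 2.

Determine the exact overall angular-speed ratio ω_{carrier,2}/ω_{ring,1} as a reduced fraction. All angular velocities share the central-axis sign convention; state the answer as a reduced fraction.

Stage 1: N_ring = 29 + 2·21 = 71
Stage 1: 29(ω_s−ω_c) = −71(ω_r−ω_c),  ω_s=0, ω_r=1
Stage 1: 29(0−ω_c) = −71(1−ω_c)  ⇒  100ω_c = 71  ⇒  ω_c = 71/100
  ⇒ ω_c¹/ω_r¹ = 71/100
Stage 2: N_ring = 29 + 2·30 = 89
Stage 2: 29(ω_s−ω_c) = −89(ω_r−ω_c),  ω_s=0, ω_r=1
Stage 2: 29(0−ω_c) = −89(1−ω_c)  ⇒  118ω_c = 89  ⇒  ω_c = 89/118
  ⇒ ω_c²/ω_r² = 89/118
Coupling ω_r² = ω_c¹ ⇒ overall = 71/100 × 89/118 = 6319/11800

6319/11800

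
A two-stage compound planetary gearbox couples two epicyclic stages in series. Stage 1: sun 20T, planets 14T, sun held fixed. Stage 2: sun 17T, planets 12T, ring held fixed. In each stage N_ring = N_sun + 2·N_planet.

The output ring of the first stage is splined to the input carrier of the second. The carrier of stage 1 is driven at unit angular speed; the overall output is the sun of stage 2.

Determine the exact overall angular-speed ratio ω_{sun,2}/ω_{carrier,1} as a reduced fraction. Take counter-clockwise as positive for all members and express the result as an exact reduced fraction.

Stage 1: N_ring = 20 + 2·14 = 48
Stage 1: 20(ω_s−ω_c) = −48(ω_r−ω_c),  ω_s=0, ω_c=1
Stage 1: ω_r = 1 − (20/48)(0−1) = 17/12
  ⇒ ω_r¹/ω_c¹ = 17/12
Stage 2: N_ring = 17 + 2·12 = 41
Stage 2: 17(ω_s−ω_c) = −41(ω_r−ω_c),  ω_r=0, ω_c=1
Stage 2: ω_s = 1 − (41/17)(0−1) = 58/17
  ⇒ ω_s²/ω_c² = 58/17
Coupling ω_c² = ω_r¹ ⇒ overall = 17/12 × 58/17 = 29/6

29/6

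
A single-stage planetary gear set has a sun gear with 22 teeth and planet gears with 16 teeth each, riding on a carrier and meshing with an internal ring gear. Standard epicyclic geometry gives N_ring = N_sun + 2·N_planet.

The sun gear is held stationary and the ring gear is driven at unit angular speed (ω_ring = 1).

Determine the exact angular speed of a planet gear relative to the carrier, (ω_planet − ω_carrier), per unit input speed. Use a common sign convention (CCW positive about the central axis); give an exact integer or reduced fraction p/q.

N_ring = 22 + 2·16 = 54
22(ω_s−ω_c) = −54(ω_r−ω_c),  ω_s=0, ω_r=1
22(0−ω_c) = −54(1−ω_c)  ⇒  76ω_c = 54  ⇒  ω_c = 27/38
sun–planet: 22·(0−27/38) = −16·(ω_p−ω_c)  ⇒  ω_p−ω_c = −(22/16)·(-27/38) = 297/304

297/304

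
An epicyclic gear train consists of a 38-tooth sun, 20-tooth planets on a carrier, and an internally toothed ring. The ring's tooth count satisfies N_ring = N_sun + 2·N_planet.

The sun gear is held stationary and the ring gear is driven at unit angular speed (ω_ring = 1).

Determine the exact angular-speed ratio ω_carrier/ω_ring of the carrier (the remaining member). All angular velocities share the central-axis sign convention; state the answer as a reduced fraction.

39/58

N_ring = 38 + 2·20 = 78
38(ω_s−ω_c) = −78(ω_r−ω_c),  ω_s=0, ω_r=1
38(0−ω_c) = −78(1−ω_c)  ⇒  116ω_c = 78  ⇒  ω_c = 39/58
ω_c/ω_r = 39/58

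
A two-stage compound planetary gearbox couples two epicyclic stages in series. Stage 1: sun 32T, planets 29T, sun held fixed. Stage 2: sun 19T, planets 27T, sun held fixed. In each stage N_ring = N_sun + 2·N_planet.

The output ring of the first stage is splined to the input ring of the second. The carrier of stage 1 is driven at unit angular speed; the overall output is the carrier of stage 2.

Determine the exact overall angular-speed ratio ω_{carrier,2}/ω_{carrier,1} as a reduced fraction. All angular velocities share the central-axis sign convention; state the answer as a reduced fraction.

4453/4140

Stage 1: N_ring = 32 + 2·29 = 90
Stage 1: 32(ω_s−ω_c) = −90(ω_r−ω_c),  ω_s=0, ω_c=1
Stage 1: ω_r = 1 − (32/90)(0−1) = 61/45
  ⇒ ω_r¹/ω_c¹ = 61/45
Stage 2: N_ring = 19 + 2·27 = 73
Stage 2: 19(ω_s−ω_c) = −73(ω_r−ω_c),  ω_s=0, ω_r=1
Stage 2: 19(0−ω_c) = −73(1−ω_c)  ⇒  92ω_c = 73  ⇒  ω_c = 73/92
  ⇒ ω_c²/ω_r² = 73/92
Coupling ω_r² = ω_r¹ ⇒ overall = 61/45 × 73/92 = 4453/4140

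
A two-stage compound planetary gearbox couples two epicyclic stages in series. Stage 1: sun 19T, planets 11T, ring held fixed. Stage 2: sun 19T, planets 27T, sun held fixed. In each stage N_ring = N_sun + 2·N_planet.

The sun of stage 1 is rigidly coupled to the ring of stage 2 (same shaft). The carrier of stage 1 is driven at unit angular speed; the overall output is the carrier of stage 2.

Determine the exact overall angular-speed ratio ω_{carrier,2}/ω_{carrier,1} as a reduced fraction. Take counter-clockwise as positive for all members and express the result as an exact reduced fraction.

Stage 1: N_ring = 19 + 2·11 = 41
Stage 1: 19(ω_s−ω_c) = −41(ω_r−ω_c),  ω_r=0, ω_c=1
Stage 1: ω_s = 1 − (41/19)(0−1) = 60/19
  ⇒ ω_s¹/ω_c¹ = 60/19
Stage 2: N_ring = 19 + 2·27 = 73
Stage 2: 19(ω_s−ω_c) = −73(ω_r−ω_c),  ω_s=0, ω_r=1
Stage 2: 19(0−ω_c) = −73(1−ω_c)  ⇒  92ω_c = 73  ⇒  ω_c = 73/92
  ⇒ ω_c²/ω_r² = 73/92
Coupling ω_r² = ω_s¹ ⇒ overall = 60/19 × 73/92 = 1095/437

1095/437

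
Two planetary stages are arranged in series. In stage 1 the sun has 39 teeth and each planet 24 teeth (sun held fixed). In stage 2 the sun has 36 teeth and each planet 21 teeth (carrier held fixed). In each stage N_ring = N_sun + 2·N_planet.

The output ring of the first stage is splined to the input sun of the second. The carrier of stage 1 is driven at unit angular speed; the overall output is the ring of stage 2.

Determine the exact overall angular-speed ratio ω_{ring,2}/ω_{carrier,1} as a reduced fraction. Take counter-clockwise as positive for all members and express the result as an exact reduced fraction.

Stage 1: N_ring = 39 + 2·24 = 87
Stage 1: 39(ω_s−ω_c) = −87(ω_r−ω_c),  ω_s=0, ω_c=1
Stage 1: ω_r = 1 − (39/87)(0−1) = 42/29
  ⇒ ω_r¹/ω_c¹ = 42/29
Stage 2: N_ring = 36 + 2·21 = 78
Stage 2: 36(ω_s−ω_c) = −78(ω_r−ω_c),  ω_c=0, ω_s=1
Stage 2: ω_r = 0 − (36/78)(1−0) = -6/13
  ⇒ ω_r²/ω_s² = -6/13
Coupling ω_s² = ω_r¹ ⇒ overall = 42/29 × -6/13 = -252/377

-252/377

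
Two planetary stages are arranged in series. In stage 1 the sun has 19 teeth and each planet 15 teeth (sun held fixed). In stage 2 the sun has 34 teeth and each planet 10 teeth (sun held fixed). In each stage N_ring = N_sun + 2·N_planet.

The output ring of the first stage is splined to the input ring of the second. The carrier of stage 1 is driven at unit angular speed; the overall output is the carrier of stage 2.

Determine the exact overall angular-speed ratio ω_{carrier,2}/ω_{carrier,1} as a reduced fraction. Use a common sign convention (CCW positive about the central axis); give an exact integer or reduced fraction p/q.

Stage 1: N_ring = 19 + 2·15 = 49
Stage 1: 19(ω_s−ω_c) = −49(ω_r−ω_c),  ω_s=0, ω_c=1
Stage 1: ω_r = 1 − (19/49)(0−1) = 68/49
  ⇒ ω_r¹/ω_c¹ = 68/49
Stage 2: N_ring = 34 + 2·10 = 54
Stage 2: 34(ω_s−ω_c) = −54(ω_r−ω_c),  ω_s=0, ω_r=1
Stage 2: 34(0−ω_c) = −54(1−ω_c)  ⇒  88ω_c = 54  ⇒  ω_c = 27/44
  ⇒ ω_c²/ω_r² = 27/44
Coupling ω_r² = ω_r¹ ⇒ overall = 68/49 × 27/44 = 459/539

459/539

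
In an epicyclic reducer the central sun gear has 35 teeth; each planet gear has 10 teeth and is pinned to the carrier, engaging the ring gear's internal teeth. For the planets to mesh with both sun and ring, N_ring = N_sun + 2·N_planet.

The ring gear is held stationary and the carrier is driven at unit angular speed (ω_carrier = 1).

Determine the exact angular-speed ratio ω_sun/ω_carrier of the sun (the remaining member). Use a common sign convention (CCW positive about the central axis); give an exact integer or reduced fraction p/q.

N_ring = 35 + 2·10 = 55
35(ω_s−ω_c) = −55(ω_r−ω_c),  ω_r=0, ω_c=1
ω_s = 1 − (55/35)(0−1) = 18/7
ω_s/ω_c = 18/7

18/7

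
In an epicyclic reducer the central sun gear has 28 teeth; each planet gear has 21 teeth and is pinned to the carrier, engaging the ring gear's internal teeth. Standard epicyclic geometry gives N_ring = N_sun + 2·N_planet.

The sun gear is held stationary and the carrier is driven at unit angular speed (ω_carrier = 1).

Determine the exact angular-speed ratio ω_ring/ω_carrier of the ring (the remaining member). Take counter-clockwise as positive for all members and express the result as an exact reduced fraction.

7/5

N_ring = 28 + 2·21 = 70
28(ω_s−ω_c) = −70(ω_r−ω_c),  ω_s=0, ω_c=1
ω_r = 1 − (28/70)(0−1) = 7/5
ω_r/ω_c = 7/5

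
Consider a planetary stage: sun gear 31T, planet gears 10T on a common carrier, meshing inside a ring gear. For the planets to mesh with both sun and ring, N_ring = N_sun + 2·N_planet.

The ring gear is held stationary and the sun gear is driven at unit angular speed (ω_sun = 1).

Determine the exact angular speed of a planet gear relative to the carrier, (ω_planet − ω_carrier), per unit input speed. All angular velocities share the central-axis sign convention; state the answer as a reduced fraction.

-1581/820

N_ring = 31 + 2·10 = 51
31(ω_s−ω_c) = −51(ω_r−ω_c),  ω_r=0, ω_s=1
31(1−ω_c) = −51(0−ω_c)  ⇒  82ω_c = 31  ⇒  ω_c = 31/82
sun–planet: 31·(1−31/82) = −10·(ω_p−ω_c)  ⇒  ω_p−ω_c = −(31/10)·(51/82) = -1581/820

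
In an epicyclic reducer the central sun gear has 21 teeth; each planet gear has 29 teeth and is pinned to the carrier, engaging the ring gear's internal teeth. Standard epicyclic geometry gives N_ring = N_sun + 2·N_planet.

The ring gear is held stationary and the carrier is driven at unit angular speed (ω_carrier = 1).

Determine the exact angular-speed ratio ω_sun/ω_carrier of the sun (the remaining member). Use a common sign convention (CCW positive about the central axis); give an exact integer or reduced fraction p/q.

N_ring = 21 + 2·29 = 79
21(ω_s−ω_c) = −79(ω_r−ω_c),  ω_r=0, ω_c=1
ω_s = 1 − (79/21)(0−1) = 100/21
ω_s/ω_c = 100/21

100/21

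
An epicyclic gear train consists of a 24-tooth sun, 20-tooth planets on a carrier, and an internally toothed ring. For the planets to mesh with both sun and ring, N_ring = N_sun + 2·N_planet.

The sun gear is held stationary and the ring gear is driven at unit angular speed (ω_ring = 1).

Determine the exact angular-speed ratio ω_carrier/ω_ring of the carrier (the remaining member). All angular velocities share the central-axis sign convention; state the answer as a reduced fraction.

N_ring = 24 + 2·20 = 64
24(ω_s−ω_c) = −64(ω_r−ω_c),  ω_s=0, ω_r=1
24(0−ω_c) = −64(1−ω_c)  ⇒  88ω_c = 64  ⇒  ω_c = 8/11
ω_c/ω_r = 8/11

8/11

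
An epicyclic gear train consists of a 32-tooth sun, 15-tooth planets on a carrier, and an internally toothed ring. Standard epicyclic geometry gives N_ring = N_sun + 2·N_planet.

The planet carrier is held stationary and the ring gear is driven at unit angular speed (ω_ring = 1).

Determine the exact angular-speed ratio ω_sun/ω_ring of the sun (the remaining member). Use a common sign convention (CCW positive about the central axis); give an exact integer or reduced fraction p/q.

-31/16

N_ring = 32 + 2·15 = 62
32(ω_s−ω_c) = −62(ω_r−ω_c),  ω_c=0, ω_r=1
ω_s = 0 − (62/32)(1−0) = -31/16
ω_s/ω_r = -31/16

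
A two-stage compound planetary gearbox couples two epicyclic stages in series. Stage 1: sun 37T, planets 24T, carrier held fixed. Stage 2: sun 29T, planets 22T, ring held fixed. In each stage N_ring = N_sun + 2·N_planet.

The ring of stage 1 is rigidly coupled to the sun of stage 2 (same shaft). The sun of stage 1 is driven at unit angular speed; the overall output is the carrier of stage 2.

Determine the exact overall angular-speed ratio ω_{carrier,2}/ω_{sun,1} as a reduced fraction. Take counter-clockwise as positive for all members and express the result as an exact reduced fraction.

Stage 1: N_ring = 37 + 2·24 = 85
Stage 1: 37(ω_s−ω_c) = −85(ω_r−ω_c),  ω_c=0, ω_s=1
Stage 1: ω_r = 0 − (37/85)(1−0) = -37/85
  ⇒ ω_r¹/ω_s¹ = -37/85
Stage 2: N_ring = 29 + 2·22 = 73
Stage 2: 29(ω_s−ω_c) = −73(ω_r−ω_c),  ω_r=0, ω_s=1
Stage 2: 29(1−ω_c) = −73(0−ω_c)  ⇒  102ω_c = 29  ⇒  ω_c = 29/102
  ⇒ ω_c²/ω_s² = 29/102
Coupling ω_s² = ω_r¹ ⇒ overall = -37/85 × 29/102 = -1073/8670

-1073/8670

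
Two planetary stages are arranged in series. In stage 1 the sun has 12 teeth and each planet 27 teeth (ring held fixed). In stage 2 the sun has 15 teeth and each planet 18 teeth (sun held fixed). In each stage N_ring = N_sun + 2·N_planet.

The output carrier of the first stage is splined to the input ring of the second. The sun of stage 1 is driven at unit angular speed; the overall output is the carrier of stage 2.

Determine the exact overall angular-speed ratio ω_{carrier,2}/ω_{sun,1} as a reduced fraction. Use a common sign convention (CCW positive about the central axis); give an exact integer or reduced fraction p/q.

17/143

Stage 1: N_ring = 12 + 2·27 = 66
Stage 1: 12(ω_s−ω_c) = −66(ω_r−ω_c),  ω_r=0, ω_s=1
Stage 1: 12(1−ω_c) = −66(0−ω_c)  ⇒  78ω_c = 12  ⇒  ω_c = 2/13
  ⇒ ω_c¹/ω_s¹ = 2/13
Stage 2: N_ring = 15 + 2·18 = 51
Stage 2: 15(ω_s−ω_c) = −51(ω_r−ω_c),  ω_s=0, ω_r=1
Stage 2: 15(0−ω_c) = −51(1−ω_c)  ⇒  66ω_c = 51  ⇒  ω_c = 17/22
  ⇒ ω_c²/ω_r² = 17/22
Coupling ω_r² = ω_c¹ ⇒ overall = 2/13 × 17/22 = 17/143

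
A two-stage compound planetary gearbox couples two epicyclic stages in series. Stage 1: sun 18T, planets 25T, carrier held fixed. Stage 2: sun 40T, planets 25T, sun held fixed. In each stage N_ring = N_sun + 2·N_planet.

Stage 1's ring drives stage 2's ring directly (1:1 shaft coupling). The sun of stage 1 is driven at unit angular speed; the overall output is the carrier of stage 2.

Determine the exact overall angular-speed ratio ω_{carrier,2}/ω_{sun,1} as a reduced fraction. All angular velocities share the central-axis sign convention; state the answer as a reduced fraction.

Stage 1: N_ring = 18 + 2·25 = 68
Stage 1: 18(ω_s−ω_c) = −68(ω_r−ω_c),  ω_c=0, ω_s=1
Stage 1: ω_r = 0 − (18/68)(1−0) = -9/34
  ⇒ ω_r¹/ω_s¹ = -9/34
Stage 2: N_ring = 40 + 2·25 = 90
Stage 2: 40(ω_s−ω_c) = −90(ω_r−ω_c),  ω_s=0, ω_r=1
Stage 2: 40(0−ω_c) = −90(1−ω_c)  ⇒  130ω_c = 90  ⇒  ω_c = 9/13
  ⇒ ω_c²/ω_r² = 9/13
Coupling ω_r² = ω_r¹ ⇒ overall = -9/34 × 9/13 = -81/442

-81/442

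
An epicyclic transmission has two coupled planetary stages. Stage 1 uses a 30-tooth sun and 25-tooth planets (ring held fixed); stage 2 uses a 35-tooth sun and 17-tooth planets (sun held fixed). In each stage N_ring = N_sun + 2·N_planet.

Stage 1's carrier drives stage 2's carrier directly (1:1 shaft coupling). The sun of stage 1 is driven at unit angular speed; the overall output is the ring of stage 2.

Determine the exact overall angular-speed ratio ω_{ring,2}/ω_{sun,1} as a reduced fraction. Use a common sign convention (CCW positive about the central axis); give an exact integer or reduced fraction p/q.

104/253

Stage 1: N_ring = 30 + 2·25 = 80
Stage 1: 30(ω_s−ω_c) = −80(ω_r−ω_c),  ω_r=0, ω_s=1
Stage 1: 30(1−ω_c) = −80(0−ω_c)  ⇒  110ω_c = 30  ⇒  ω_c = 3/11
  ⇒ ω_c¹/ω_s¹ = 3/11
Stage 2: N_ring = 35 + 2·17 = 69
Stage 2: 35(ω_s−ω_c) = −69(ω_r−ω_c),  ω_s=0, ω_c=1
Stage 2: ω_r = 1 − (35/69)(0−1) = 104/69
  ⇒ ω_r²/ω_c² = 104/69
Coupling ω_c² = ω_c¹ ⇒ overall = 3/11 × 104/69 = 104/253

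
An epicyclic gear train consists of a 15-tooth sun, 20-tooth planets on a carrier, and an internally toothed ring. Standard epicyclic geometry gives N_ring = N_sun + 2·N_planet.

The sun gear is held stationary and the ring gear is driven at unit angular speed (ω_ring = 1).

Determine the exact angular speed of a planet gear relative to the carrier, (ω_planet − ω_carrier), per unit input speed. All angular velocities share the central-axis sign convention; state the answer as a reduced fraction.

33/56

N_ring = 15 + 2·20 = 55
15(ω_s−ω_c) = −55(ω_r−ω_c),  ω_s=0, ω_r=1
15(0−ω_c) = −55(1−ω_c)  ⇒  70ω_c = 55  ⇒  ω_c = 11/14
sun–planet: 15·(0−11/14) = −20·(ω_p−ω_c)  ⇒  ω_p−ω_c = −(15/20)·(-11/14) = 33/56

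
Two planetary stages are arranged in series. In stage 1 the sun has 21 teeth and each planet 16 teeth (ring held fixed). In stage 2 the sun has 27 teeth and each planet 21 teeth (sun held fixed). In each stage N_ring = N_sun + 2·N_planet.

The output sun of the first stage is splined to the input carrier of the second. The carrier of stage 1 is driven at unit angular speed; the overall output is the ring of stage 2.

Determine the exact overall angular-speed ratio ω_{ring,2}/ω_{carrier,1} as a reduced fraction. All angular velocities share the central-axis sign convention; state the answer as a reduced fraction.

Stage 1: N_ring = 21 + 2·16 = 53
Stage 1: 21(ω_s−ω_c) = −53(ω_r−ω_c),  ω_r=0, ω_c=1
Stage 1: ω_s = 1 − (53/21)(0−1) = 74/21
  ⇒ ω_s¹/ω_c¹ = 74/21
Stage 2: N_ring = 27 + 2·21 = 69
Stage 2: 27(ω_s−ω_c) = −69(ω_r−ω_c),  ω_s=0, ω_c=1
Stage 2: ω_r = 1 − (27/69)(0−1) = 32/23
  ⇒ ω_r²/ω_c² = 32/23
Coupling ω_c² = ω_s¹ ⇒ overall = 74/21 × 32/23 = 2368/483

2368/483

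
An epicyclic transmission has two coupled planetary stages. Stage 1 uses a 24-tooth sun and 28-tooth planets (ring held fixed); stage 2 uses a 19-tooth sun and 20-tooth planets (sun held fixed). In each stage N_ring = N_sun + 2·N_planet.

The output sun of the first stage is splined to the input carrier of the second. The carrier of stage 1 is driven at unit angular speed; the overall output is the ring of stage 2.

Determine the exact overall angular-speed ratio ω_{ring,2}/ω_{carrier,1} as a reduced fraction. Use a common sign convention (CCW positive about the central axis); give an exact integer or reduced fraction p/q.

338/59

Stage 1: N_ring = 24 + 2·28 = 80
Stage 1: 24(ω_s−ω_c) = −80(ω_r−ω_c),  ω_r=0, ω_c=1
Stage 1: ω_s = 1 − (80/24)(0−1) = 13/3
  ⇒ ω_s¹/ω_c¹ = 13/3
Stage 2: N_ring = 19 + 2·20 = 59
Stage 2: 19(ω_s−ω_c) = −59(ω_r−ω_c),  ω_s=0, ω_c=1
Stage 2: ω_r = 1 − (19/59)(0−1) = 78/59
  ⇒ ω_r²/ω_c² = 78/59
Coupling ω_c² = ω_s¹ ⇒ overall = 13/3 × 78/59 = 338/59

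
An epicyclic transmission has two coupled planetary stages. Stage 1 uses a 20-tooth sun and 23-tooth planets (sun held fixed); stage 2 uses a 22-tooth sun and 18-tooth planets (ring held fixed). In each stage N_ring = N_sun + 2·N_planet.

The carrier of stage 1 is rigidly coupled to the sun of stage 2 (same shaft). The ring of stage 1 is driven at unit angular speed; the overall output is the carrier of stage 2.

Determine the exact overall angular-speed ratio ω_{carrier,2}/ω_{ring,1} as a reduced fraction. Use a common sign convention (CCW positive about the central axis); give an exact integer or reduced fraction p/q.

Stage 1: N_ring = 20 + 2·23 = 66
Stage 1: 20(ω_s−ω_c) = −66(ω_r−ω_c),  ω_s=0, ω_r=1
Stage 1: 20(0−ω_c) = −66(1−ω_c)  ⇒  86ω_c = 66  ⇒  ω_c = 33/43
  ⇒ ω_c¹/ω_r¹ = 33/43
Stage 2: N_ring = 22 + 2·18 = 58
Stage 2: 22(ω_s−ω_c) = −58(ω_r−ω_c),  ω_r=0, ω_s=1
Stage 2: 22(1−ω_c) = −58(0−ω_c)  ⇒  80ω_c = 22  ⇒  ω_c = 11/40
  ⇒ ω_c²/ω_s² = 11/40
Coupling ω_s² = ω_c¹ ⇒ overall = 33/43 × 11/40 = 363/1720

363/1720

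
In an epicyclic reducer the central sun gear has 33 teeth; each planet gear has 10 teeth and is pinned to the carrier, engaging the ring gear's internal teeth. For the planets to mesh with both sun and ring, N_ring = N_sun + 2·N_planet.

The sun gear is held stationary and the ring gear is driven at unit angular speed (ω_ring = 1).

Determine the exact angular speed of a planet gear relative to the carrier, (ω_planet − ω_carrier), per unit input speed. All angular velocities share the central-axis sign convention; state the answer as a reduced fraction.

1749/860

N_ring = 33 + 2·10 = 53
33(ω_s−ω_c) = −53(ω_r−ω_c),  ω_s=0, ω_r=1
33(0−ω_c) = −53(1−ω_c)  ⇒  86ω_c = 53  ⇒  ω_c = 53/86
sun–planet: 33·(0−53/86) = −10·(ω_p−ω_c)  ⇒  ω_p−ω_c = −(33/10)·(-53/86) = 1749/860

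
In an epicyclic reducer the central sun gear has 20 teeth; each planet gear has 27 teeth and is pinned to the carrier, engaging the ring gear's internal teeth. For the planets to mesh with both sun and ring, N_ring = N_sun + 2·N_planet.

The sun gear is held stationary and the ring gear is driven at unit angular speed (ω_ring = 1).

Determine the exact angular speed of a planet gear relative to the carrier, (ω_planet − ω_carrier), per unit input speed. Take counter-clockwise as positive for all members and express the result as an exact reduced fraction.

740/1269

N_ring = 20 + 2·27 = 74
20(ω_s−ω_c) = −74(ω_r−ω_c),  ω_s=0, ω_r=1
20(0−ω_c) = −74(1−ω_c)  ⇒  94ω_c = 74  ⇒  ω_c = 37/47
sun–planet: 20·(0−37/47) = −27·(ω_p−ω_c)  ⇒  ω_p−ω_c = −(20/27)·(-37/47) = 740/1269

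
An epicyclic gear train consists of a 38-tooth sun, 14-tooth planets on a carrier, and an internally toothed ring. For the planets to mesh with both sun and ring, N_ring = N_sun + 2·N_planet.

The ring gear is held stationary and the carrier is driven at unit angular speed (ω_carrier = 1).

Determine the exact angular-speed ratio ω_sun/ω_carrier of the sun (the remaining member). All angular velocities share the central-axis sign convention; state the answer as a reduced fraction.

52/19

N_ring = 38 + 2·14 = 66
38(ω_s−ω_c) = −66(ω_r−ω_c),  ω_r=0, ω_c=1
ω_s = 1 − (66/38)(0−1) = 52/19
ω_s/ω_c = 52/19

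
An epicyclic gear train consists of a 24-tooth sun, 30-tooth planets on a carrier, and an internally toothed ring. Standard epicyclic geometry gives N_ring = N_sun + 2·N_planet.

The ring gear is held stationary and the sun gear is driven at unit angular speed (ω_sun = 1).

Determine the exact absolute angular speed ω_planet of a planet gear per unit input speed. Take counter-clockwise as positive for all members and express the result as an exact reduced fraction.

N_ring = 24 + 2·30 = 84
24(ω_s−ω_c) = −84(ω_r−ω_c),  ω_r=0, ω_s=1
24(1−ω_c) = −84(0−ω_c)  ⇒  108ω_c = 24  ⇒  ω_c = 2/9
sun–planet: 24·(1−2/9) = −30·(ω_p−ω_c)  ⇒  ω_p−ω_c = −(24/30)·(7/9) = -28/45
ω_p = 2/9 − 28/45 = -2/5

-2/5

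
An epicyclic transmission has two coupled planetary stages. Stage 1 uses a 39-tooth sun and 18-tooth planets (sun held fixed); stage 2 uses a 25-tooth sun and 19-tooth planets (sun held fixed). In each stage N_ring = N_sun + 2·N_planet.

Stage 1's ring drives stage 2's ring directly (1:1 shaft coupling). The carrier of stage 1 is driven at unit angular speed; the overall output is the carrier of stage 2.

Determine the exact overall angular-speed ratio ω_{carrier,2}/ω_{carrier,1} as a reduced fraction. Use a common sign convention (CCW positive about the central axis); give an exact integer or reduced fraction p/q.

Stage 1: N_ring = 39 + 2·18 = 75
Stage 1: 39(ω_s−ω_c) = −75(ω_r−ω_c),  ω_s=0, ω_c=1
Stage 1: ω_r = 1 − (39/75)(0−1) = 38/25
  ⇒ ω_r¹/ω_c¹ = 38/25
Stage 2: N_ring = 25 + 2·19 = 63
Stage 2: 25(ω_s−ω_c) = −63(ω_r−ω_c),  ω_s=0, ω_r=1
Stage 2: 25(0−ω_c) = −63(1−ω_c)  ⇒  88ω_c = 63  ⇒  ω_c = 63/88
  ⇒ ω_c²/ω_r² = 63/88
Coupling ω_r² = ω_r¹ ⇒ overall = 38/25 × 63/88 = 1197/1100

1197/1100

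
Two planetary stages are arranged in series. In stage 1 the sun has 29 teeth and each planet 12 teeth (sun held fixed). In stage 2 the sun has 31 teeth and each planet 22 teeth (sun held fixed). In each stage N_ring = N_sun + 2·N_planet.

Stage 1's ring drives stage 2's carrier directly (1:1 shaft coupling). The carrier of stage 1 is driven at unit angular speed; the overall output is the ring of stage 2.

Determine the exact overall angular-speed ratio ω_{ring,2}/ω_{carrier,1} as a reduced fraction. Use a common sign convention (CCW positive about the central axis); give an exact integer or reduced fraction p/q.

Stage 1: N_ring = 29 + 2·12 = 53
Stage 1: 29(ω_s−ω_c) = −53(ω_r−ω_c),  ω_s=0, ω_c=1
Stage 1: ω_r = 1 − (29/53)(0−1) = 82/53
  ⇒ ω_r¹/ω_c¹ = 82/53
Stage 2: N_ring = 31 + 2·22 = 75
Stage 2: 31(ω_s−ω_c) = −75(ω_r−ω_c),  ω_s=0, ω_c=1
Stage 2: ω_r = 1 − (31/75)(0−1) = 106/75
  ⇒ ω_r²/ω_c² = 106/75
Coupling ω_c² = ω_r¹ ⇒ overall = 82/53 × 106/75 = 164/75

164/75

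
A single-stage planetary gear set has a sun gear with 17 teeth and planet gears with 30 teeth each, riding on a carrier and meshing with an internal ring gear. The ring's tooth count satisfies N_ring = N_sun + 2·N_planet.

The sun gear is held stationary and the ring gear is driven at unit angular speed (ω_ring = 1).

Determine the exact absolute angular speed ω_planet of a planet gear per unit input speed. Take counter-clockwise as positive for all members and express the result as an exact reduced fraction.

77/60

N_ring = 17 + 2·30 = 77
17(ω_s−ω_c) = −77(ω_r−ω_c),  ω_s=0, ω_r=1
17(0−ω_c) = −77(1−ω_c)  ⇒  94ω_c = 77  ⇒  ω_c = 77/94
sun–planet: 17·(0−77/94) = −30·(ω_p−ω_c)  ⇒  ω_p−ω_c = −(17/30)·(-77/94) = 1309/2820
ω_p = 77/94 + 1309/2820 = 77/60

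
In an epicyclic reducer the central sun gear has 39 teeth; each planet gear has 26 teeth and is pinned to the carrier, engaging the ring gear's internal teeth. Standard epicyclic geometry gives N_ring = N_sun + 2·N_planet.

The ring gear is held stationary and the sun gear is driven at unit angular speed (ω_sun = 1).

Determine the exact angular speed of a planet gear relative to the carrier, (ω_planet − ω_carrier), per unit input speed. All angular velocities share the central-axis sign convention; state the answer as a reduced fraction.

-21/20

N_ring = 39 + 2·26 = 91
39(ω_s−ω_c) = −91(ω_r−ω_c),  ω_r=0, ω_s=1
39(1−ω_c) = −91(0−ω_c)  ⇒  130ω_c = 39  ⇒  ω_c = 3/10
sun–planet: 39·(1−3/10) = −26·(ω_p−ω_c)  ⇒  ω_p−ω_c = −(39/26)·(7/10) = -21/20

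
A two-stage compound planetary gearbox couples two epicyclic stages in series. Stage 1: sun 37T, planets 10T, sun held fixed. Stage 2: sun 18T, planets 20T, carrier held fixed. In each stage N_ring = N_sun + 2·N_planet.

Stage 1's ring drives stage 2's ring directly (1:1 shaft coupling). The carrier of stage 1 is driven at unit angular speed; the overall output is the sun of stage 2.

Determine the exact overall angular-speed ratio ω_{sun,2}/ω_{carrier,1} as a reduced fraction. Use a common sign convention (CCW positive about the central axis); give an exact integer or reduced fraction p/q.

Stage 1: N_ring = 37 + 2·10 = 57
Stage 1: 37(ω_s−ω_c) = −57(ω_r−ω_c),  ω_s=0, ω_c=1
Stage 1: ω_r = 1 − (37/57)(0−1) = 94/57
  ⇒ ω_r¹/ω_c¹ = 94/57
Stage 2: N_ring = 18 + 2·20 = 58
Stage 2: 18(ω_s−ω_c) = −58(ω_r−ω_c),  ω_c=0, ω_r=1
Stage 2: ω_s = 0 − (58/18)(1−0) = -29/9
  ⇒ ω_s²/ω_r² = -29/9
Coupling ω_r² = ω_r¹ ⇒ overall = 94/57 × -29/9 = -2726/513

-2726/513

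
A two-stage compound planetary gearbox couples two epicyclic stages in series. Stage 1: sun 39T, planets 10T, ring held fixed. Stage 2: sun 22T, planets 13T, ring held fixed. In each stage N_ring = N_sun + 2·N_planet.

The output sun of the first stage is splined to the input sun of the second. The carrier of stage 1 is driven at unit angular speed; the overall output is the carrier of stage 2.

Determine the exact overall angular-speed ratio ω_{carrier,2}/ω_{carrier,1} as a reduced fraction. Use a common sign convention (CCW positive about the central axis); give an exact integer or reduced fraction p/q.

154/195

Stage 1: N_ring = 39 + 2·10 = 59
Stage 1: 39(ω_s−ω_c) = −59(ω_r−ω_c),  ω_r=0, ω_c=1
Stage 1: ω_s = 1 − (59/39)(0−1) = 98/39
  ⇒ ω_s¹/ω_c¹ = 98/39
Stage 2: N_ring = 22 + 2·13 = 48
Stage 2: 22(ω_s−ω_c) = −48(ω_r−ω_c),  ω_r=0, ω_s=1
Stage 2: 22(1−ω_c) = −48(0−ω_c)  ⇒  70ω_c = 22  ⇒  ω_c = 11/35
  ⇒ ω_c²/ω_s² = 11/35
Coupling ω_s² = ω_s¹ ⇒ overall = 98/39 × 11/35 = 154/195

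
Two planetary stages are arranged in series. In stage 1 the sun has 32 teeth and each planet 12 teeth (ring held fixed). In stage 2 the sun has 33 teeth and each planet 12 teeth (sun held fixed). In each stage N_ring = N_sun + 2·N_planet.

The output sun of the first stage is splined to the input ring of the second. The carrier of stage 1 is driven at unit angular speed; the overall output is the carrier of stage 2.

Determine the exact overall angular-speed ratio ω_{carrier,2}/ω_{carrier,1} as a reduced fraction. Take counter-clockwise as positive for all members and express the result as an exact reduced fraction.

Stage 1: N_ring = 32 + 2·12 = 56
Stage 1: 32(ω_s−ω_c) = −56(ω_r−ω_c),  ω_r=0, ω_c=1
Stage 1: ω_s = 1 − (56/32)(0−1) = 11/4
  ⇒ ω_s¹/ω_c¹ = 11/4
Stage 2: N_ring = 33 + 2·12 = 57
Stage 2: 33(ω_s−ω_c) = −57(ω_r−ω_c),  ω_s=0, ω_r=1
Stage 2: 33(0−ω_c) = −57(1−ω_c)  ⇒  90ω_c = 57  ⇒  ω_c = 19/30
  ⇒ ω_c²/ω_r² = 19/30
Coupling ω_r² = ω_s¹ ⇒ overall = 11/4 × 19/30 = 209/120

209/120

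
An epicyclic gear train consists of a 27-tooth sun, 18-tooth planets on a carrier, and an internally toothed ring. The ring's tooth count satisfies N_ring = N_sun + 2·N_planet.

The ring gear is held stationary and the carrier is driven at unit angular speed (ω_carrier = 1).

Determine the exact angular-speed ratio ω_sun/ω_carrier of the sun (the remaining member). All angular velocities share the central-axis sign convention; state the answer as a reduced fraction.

10/3

N_ring = 27 + 2·18 = 63
27(ω_s−ω_c) = −63(ω_r−ω_c),  ω_r=0, ω_c=1
ω_s = 1 − (63/27)(0−1) = 10/3
ω_s/ω_c = 10/3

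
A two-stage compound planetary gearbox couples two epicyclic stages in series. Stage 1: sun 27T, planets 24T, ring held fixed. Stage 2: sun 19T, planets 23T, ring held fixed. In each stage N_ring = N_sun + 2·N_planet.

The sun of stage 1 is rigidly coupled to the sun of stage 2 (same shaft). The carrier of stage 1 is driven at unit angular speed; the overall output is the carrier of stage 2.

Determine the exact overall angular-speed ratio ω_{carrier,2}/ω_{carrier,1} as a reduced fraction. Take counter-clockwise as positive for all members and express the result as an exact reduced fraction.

Stage 1: N_ring = 27 + 2·24 = 75
Stage 1: 27(ω_s−ω_c) = −75(ω_r−ω_c),  ω_r=0, ω_c=1
Stage 1: ω_s = 1 − (75/27)(0−1) = 34/9
  ⇒ ω_s¹/ω_c¹ = 34/9
Stage 2: N_ring = 19 + 2·23 = 65
Stage 2: 19(ω_s−ω_c) = −65(ω_r−ω_c),  ω_r=0, ω_s=1
Stage 2: 19(1−ω_c) = −65(0−ω_c)  ⇒  84ω_c = 19  ⇒  ω_c = 19/84
  ⇒ ω_c²/ω_s² = 19/84
Coupling ω_s² = ω_s¹ ⇒ overall = 34/9 × 19/84 = 323/378

323/378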